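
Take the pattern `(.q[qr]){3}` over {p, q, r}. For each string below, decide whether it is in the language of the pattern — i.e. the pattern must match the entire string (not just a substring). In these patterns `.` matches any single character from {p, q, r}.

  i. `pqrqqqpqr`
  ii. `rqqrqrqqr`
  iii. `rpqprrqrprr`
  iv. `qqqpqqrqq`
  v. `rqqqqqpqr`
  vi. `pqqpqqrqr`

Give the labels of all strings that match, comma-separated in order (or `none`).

i → match
ii → match
iii → no match
iv → match
v → match
vi → match

i, ii, iv, v, vi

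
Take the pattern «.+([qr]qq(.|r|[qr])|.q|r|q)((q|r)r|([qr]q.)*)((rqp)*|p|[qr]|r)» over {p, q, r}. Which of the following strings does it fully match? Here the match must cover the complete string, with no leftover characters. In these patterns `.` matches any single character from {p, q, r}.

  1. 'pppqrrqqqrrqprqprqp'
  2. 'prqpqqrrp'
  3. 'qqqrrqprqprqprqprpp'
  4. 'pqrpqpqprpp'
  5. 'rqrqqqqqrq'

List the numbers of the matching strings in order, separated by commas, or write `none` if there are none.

1 → match
2 → match
3 → no match
4 → no match
5 → match

1, 2, 5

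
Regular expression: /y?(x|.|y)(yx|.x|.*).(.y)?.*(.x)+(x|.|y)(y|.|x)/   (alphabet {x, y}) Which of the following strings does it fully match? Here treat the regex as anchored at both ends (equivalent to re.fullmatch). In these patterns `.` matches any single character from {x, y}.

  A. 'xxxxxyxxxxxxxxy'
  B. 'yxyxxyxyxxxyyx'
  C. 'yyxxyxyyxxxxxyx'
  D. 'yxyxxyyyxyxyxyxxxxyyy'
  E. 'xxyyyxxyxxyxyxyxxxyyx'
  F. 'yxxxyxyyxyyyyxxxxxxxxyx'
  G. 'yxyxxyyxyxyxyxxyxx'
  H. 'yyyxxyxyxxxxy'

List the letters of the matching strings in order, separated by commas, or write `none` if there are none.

A, C, F, H

A → match
B → no match
C → match
D → no match
E → no match
F → match
G → no match
H → match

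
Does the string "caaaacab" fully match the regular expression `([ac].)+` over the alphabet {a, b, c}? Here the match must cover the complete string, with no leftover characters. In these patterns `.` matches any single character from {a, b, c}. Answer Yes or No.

Yes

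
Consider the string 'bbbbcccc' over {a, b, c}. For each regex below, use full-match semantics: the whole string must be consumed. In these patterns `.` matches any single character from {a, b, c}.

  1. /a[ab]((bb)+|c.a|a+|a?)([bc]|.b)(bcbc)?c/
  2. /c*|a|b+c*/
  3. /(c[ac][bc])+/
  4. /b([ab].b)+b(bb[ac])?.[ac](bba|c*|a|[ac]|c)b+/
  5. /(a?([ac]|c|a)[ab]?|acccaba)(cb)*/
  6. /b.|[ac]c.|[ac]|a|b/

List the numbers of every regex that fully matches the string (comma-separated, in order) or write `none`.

1 → no match — must start with 'a'
2 → match
3 → no match — must start with 'c'
4 → no match — must end with 'b'
5 → no match
6 → no match

2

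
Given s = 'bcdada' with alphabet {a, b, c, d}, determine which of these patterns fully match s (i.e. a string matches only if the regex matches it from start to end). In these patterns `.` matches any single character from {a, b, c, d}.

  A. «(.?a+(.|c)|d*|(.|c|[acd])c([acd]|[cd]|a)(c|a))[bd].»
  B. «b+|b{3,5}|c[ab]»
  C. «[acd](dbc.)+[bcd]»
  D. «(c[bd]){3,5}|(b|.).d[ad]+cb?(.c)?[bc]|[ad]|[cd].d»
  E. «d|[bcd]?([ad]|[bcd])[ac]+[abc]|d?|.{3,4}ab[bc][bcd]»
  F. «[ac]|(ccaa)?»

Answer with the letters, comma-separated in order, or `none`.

A

A → match
B → no match
C → no match
D → no match
E → no match
F → no match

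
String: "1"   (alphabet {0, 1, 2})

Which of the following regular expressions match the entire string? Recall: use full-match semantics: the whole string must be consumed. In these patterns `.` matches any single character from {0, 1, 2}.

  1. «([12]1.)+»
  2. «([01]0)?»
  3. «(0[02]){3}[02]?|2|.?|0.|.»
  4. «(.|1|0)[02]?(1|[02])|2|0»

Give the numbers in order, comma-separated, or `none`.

3

1 → no match
2 → no match
3 → match
4 → no match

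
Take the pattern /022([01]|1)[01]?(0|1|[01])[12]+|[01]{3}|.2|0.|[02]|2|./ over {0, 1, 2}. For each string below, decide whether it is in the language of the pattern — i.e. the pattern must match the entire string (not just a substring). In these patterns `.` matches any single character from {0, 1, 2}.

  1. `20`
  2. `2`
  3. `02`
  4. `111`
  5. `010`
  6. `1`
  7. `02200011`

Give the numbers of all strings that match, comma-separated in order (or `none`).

2, 3, 4, 5, 6, 7

1. `20` → no match
2. `2` → match
3. `02` → match
4. `111` → match
5. `010` → match
6. `1` → match
7. `02200011` → match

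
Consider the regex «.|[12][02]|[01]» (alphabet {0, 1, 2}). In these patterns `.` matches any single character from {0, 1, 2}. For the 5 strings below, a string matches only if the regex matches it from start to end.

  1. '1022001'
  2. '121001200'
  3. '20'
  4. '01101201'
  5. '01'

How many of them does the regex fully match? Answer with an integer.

1 → no match
2 → no match
3 → match
4 → no match
5 → no match
Total matched: 1

1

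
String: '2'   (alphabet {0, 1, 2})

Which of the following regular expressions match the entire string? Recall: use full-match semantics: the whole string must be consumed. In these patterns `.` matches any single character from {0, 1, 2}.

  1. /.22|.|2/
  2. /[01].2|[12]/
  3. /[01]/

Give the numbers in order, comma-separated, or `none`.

1 → match
2 → match
3 → no match

1, 2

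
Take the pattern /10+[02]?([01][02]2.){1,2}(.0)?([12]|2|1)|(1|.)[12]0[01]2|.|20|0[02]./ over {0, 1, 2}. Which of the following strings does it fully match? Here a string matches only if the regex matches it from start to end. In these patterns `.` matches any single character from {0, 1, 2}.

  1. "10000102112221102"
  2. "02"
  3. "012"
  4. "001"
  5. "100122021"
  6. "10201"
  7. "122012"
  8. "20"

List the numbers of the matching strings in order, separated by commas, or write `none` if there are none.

1 → no match
2 → no match
3 → no match
4 → match
5 → no match
6 → no match
7 → no match
8 → match

4, 8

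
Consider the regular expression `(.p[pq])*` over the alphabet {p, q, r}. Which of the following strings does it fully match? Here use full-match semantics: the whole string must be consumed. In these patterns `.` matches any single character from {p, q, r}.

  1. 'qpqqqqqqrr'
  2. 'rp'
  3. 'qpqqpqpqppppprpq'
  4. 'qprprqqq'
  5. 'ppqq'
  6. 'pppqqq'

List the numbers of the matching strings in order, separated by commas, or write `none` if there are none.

1 → no match
2 → no match
3 → no match
4 → no match
5 → no match
6 → no match

none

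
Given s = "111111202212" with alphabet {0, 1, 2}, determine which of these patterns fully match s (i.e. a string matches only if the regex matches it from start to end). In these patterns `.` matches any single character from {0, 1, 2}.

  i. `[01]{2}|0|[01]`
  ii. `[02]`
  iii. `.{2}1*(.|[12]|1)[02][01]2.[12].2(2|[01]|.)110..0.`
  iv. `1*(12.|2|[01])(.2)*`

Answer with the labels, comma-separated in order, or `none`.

iv

i → no match
ii → no match
iii → no match
iv → match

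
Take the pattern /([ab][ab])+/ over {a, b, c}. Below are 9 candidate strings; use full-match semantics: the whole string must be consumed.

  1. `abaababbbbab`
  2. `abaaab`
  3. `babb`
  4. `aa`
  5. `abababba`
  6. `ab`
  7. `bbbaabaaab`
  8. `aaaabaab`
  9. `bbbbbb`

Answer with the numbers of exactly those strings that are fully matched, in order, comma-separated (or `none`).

1 → match
2 → match
3 → match
4 → match
5 → match
6 → match
7 → match
8 → match
9 → match

1, 2, 3, 4, 5, 6, 7, 8, 9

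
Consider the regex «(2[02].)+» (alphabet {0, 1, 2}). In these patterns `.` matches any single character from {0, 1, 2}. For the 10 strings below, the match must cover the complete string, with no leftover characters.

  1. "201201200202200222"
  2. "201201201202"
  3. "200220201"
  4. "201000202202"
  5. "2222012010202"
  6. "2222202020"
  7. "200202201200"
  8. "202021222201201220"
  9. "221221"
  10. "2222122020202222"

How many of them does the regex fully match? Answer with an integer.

1 → match
2 → match
3 → match
4 → no match
5 → no match
6 → no match
7 → match
8 → no match
9 → match
10 → no match
Total matched: 5

5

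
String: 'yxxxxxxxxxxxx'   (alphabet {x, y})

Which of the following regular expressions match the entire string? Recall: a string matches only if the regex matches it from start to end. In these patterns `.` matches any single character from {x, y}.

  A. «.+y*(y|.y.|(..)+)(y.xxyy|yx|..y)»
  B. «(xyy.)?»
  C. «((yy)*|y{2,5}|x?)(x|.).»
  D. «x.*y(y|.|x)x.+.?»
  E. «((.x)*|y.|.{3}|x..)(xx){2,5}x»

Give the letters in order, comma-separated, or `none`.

A → no match
B → no match
C → no match
D → no match — must start with 'x'
E → match

E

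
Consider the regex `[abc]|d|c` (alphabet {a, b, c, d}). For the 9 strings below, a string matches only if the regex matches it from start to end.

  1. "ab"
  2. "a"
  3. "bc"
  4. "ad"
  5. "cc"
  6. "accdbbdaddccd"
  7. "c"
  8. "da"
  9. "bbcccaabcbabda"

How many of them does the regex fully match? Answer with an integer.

2

1 → no match
2 → match
3 → no match
4 → no match
5 → no match
6 → no match
7 → match
8 → no match
9 → no match
Total matched: 2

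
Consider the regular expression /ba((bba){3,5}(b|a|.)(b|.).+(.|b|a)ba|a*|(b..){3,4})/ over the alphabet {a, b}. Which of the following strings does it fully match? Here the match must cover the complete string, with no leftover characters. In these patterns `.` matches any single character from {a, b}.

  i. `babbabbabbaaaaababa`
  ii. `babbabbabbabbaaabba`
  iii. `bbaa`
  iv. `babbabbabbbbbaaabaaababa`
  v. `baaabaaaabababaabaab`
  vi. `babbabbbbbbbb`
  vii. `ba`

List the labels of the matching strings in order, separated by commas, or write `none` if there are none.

i, ii, vii

i → match
ii → match
iii → no match — must start with `ba`
iv → no match
v → no match
vi → no match
vii → match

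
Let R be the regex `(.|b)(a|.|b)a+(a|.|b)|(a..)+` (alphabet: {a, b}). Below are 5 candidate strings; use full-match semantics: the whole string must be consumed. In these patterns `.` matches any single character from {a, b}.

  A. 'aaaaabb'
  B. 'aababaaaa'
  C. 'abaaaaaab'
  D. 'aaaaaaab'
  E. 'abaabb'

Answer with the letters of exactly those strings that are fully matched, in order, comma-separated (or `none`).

B, C, D, E

A. 'aaaaabb' → no match
B. 'aababaaaa' → match
C. 'abaaaaaab' → match
D. 'aaaaaaab' → match
E. 'abaabb' → match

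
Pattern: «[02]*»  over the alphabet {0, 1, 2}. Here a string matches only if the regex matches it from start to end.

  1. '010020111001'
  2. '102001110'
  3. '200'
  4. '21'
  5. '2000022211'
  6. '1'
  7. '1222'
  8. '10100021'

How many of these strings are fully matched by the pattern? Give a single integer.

1

1 → no match
2 → no match
3 → match
4 → no match
5 → no match
6 → no match
7 → no match
8 → no match
Total matched: 1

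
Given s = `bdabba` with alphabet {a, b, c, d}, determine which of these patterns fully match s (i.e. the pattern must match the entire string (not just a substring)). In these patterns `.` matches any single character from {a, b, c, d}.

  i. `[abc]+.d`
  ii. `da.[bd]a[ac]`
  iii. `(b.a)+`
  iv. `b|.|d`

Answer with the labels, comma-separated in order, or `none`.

i → no match — must end with `d`
ii → no match — must start with `da`
iii → match
iv → no match

iii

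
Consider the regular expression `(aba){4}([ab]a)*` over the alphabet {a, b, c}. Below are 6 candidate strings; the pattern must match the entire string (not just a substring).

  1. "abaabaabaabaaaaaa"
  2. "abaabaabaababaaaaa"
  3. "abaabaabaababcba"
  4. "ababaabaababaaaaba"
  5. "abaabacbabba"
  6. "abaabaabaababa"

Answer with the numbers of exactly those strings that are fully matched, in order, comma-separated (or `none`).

2, 6

1 → no match
2 → match
3 → no match
4 → no match
5. "abaabacbabba" → no match
6 → match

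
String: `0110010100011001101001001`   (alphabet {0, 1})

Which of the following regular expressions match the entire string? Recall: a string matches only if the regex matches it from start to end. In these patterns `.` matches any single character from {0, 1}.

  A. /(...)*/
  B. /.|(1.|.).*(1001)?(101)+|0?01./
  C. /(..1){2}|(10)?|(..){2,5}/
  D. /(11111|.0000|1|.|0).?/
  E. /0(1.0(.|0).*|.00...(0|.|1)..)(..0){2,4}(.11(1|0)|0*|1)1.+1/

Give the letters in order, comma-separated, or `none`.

A → no match
B → no match
C → no match
D → no match
E → match

E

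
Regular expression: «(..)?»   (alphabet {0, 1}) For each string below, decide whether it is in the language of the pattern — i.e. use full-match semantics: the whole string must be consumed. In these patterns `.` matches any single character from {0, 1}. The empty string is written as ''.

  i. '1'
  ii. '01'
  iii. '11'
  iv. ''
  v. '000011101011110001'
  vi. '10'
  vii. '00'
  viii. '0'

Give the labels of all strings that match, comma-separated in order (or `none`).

i. '1' → no match
ii. '01' → match
iii. '11' → match
iv. '' → match
v → no match
vi. '10' → match
vii. '00' → match
viii. '0' → no match

ii, iii, iv, vi, vii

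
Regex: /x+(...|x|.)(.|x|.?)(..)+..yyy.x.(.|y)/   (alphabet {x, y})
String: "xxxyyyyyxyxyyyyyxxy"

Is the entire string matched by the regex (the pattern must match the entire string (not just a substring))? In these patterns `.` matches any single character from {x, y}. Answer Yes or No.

Yes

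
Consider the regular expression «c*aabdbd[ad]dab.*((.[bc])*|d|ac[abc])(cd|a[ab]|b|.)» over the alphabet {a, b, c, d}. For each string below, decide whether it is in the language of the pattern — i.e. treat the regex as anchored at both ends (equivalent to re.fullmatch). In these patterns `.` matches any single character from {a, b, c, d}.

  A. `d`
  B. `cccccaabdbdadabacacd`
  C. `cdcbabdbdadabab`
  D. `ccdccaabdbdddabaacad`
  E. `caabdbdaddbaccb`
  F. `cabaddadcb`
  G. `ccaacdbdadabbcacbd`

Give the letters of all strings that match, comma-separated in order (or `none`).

A → no match
B → match
C → no match
D → no match
E → no match
F → no match
G → no match

B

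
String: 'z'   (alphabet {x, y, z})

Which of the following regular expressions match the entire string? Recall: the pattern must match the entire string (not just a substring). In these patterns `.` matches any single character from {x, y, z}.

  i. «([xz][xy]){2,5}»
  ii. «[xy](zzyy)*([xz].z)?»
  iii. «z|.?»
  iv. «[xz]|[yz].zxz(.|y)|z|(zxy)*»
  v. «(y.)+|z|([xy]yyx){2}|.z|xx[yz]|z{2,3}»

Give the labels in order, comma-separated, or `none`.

i → no match
ii → no match
iii → match
iv → match
v → match

iii, iv, v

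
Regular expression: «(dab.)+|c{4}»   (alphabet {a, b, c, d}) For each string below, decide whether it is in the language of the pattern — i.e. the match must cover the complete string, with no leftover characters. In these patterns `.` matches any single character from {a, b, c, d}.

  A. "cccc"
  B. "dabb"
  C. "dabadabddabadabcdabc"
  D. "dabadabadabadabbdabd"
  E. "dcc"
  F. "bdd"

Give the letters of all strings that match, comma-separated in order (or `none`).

A, B, C, D

A → match
B → match
C → match
D → match
E → no match
F → no match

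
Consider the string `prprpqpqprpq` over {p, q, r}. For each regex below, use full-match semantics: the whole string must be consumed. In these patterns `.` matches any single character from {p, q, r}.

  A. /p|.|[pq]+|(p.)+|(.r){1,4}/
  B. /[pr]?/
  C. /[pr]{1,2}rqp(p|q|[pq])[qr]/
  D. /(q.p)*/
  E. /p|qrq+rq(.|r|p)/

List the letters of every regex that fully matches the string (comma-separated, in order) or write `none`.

A → match
B → no match
C → no match
D → no match
E → no match

A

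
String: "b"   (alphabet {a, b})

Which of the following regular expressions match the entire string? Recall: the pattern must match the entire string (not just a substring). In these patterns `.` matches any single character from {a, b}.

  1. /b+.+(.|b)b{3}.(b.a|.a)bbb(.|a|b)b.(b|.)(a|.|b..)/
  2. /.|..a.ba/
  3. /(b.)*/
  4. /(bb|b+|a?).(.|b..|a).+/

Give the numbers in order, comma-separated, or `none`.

1 → no match
2 → match
3 → no match
4 → no match

2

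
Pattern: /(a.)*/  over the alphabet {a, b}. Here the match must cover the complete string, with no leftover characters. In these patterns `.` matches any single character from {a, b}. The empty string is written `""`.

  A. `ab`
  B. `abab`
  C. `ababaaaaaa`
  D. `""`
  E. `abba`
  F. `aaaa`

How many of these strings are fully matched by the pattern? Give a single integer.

A → match
B → match
C → match
D → match
E → no match
F → match
Total matched: 5

5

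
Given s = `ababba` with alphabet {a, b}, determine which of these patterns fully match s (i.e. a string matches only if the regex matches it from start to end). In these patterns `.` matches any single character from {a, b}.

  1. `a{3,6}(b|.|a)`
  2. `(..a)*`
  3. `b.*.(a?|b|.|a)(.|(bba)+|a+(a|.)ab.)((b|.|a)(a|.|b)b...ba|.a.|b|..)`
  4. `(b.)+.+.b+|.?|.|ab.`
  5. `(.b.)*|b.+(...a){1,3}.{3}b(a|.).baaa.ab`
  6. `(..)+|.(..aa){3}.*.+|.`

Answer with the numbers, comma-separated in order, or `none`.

1 → no match
2 → match
3 → no match — must start with `b`
4 → no match
5 → match
6 → match

2, 5, 6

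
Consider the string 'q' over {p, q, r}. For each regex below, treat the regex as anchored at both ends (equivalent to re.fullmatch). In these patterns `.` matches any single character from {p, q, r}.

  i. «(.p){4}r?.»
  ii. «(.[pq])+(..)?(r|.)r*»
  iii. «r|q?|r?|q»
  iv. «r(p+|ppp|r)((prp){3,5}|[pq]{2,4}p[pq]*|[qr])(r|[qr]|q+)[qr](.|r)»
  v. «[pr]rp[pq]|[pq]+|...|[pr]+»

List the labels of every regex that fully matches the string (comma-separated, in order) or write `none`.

i → no match
ii → no match
iii → match
iv → no match — must start with 'r'
v → match

iii, v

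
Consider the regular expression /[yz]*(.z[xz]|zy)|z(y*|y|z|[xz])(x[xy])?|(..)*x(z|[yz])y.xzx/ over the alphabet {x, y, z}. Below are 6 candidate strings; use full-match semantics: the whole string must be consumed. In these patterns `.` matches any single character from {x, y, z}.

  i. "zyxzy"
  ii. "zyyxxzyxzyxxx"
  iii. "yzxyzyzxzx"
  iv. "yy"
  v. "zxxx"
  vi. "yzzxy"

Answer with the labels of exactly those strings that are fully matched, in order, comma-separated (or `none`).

v

i → no match
ii → no match
iii → no match
iv → no match
v → match
vi → no match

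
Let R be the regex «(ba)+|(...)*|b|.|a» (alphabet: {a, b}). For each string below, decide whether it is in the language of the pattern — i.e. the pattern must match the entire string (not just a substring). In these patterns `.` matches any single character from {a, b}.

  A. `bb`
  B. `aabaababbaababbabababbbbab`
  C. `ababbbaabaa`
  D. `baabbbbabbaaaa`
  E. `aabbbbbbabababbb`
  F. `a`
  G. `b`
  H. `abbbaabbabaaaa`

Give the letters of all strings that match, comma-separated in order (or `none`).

F, G

A → no match
B → no match
C → no match
D → no match
E → no match
F → match
G → match
H → no match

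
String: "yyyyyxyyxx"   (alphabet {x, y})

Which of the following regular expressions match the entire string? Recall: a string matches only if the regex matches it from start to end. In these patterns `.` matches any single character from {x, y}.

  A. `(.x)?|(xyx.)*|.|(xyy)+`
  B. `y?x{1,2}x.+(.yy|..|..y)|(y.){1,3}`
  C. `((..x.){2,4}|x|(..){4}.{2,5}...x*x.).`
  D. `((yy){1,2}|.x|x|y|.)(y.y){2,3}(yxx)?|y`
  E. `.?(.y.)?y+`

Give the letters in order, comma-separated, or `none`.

A → no match
B → no match
C → no match
D → match
E → no match — must end with "y"

D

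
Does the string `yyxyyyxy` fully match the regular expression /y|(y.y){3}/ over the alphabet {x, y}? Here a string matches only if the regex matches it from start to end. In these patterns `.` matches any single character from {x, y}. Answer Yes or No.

No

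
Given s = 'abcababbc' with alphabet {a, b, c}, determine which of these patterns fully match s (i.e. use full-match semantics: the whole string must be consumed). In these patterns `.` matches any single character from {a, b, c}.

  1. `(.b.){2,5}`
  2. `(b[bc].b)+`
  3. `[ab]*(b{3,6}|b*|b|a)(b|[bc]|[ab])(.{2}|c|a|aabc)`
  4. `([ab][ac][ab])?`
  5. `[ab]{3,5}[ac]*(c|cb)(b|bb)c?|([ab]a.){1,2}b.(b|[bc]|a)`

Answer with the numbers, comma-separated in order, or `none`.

1 → match
2 → no match — must start with 'b'
3 → no match
4 → no match
5 → no match

1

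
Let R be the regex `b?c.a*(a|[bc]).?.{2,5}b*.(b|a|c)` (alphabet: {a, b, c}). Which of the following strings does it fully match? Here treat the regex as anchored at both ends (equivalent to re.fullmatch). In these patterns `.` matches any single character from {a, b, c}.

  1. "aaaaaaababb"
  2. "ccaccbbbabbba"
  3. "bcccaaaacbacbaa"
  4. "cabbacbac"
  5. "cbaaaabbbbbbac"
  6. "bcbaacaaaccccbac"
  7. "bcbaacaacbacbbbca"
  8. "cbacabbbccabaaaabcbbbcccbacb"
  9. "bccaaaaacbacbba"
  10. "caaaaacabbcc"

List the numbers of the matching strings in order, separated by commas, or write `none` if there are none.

2, 4, 5, 7, 9, 10

1 → no match
2 → match
3 → no match
4 → match
5 → match
6 → no match
7 → match
8 → no match
9 → match
10 → match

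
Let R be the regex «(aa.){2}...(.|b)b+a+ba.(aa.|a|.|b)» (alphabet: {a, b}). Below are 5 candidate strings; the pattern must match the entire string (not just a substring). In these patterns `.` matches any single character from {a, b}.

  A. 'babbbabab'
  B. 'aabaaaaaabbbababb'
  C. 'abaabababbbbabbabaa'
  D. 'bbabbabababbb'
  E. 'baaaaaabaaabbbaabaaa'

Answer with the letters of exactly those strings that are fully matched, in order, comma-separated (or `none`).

B

A → no match — must start with 'aa'
B → match
C → no match — must start with 'aa'
D → no match — must start with 'aa'
E → no match — must start with 'aa'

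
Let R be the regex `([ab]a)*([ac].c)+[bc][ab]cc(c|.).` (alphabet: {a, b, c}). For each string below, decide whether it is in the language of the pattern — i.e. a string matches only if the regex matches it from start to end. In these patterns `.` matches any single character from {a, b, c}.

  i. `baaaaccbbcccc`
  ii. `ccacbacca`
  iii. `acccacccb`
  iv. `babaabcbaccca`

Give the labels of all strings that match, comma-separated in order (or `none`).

i → match
ii. `ccacbacca` → no match
iii. `acccacccb` → match
iv → match

i, iii, iv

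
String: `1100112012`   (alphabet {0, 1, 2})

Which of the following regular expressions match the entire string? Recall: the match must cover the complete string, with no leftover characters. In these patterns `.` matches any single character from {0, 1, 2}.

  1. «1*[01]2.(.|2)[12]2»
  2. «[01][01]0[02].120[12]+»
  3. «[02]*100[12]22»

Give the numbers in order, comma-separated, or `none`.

1 → no match
2 → match
3 → no match — must end with `22`

2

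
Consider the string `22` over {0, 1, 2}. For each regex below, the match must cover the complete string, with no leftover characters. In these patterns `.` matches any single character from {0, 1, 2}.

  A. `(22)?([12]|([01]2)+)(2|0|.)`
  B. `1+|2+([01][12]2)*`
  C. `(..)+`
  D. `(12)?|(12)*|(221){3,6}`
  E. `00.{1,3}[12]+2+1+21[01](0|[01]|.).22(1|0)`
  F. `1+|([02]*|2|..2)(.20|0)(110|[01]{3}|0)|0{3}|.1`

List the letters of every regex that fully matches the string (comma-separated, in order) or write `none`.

A → match
B → match
C → match
D → no match
E → no match — must start with `00`
F → no match

A, B, C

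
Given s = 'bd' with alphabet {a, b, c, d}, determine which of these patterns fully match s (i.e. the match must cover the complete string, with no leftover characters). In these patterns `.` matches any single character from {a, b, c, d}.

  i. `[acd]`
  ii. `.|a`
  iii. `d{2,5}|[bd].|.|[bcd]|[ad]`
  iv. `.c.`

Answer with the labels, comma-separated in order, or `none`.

i → no match
ii → no match
iii → match
iv → no match

iii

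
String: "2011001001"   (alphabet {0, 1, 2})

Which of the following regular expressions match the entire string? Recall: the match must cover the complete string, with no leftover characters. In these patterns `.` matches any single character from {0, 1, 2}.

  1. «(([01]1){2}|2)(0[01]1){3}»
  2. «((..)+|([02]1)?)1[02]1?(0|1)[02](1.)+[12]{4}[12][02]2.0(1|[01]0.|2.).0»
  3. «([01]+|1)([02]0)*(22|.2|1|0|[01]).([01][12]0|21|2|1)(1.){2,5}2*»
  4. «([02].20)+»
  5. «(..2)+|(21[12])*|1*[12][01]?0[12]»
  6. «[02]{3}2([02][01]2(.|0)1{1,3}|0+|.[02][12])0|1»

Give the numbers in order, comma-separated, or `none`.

1

1 → match
2 → no match — must end with "0"
3 → no match
4 → no match — must end with "20"
5 → no match
6 → no match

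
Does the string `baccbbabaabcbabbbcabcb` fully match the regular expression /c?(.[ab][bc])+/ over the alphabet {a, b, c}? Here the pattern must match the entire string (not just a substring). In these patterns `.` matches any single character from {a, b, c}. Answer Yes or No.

No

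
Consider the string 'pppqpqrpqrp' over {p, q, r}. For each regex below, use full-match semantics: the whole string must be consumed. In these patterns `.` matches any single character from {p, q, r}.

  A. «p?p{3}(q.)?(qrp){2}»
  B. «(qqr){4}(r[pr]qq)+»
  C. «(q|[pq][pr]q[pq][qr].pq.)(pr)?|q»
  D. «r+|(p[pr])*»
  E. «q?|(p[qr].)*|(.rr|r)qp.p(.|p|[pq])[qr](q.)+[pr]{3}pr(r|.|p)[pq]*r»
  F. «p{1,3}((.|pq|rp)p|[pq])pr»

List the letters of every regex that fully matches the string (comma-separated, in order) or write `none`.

A

A → match
B → no match — must start with 'qqr'
C → no match
D → no match
E → no match
F → no match — must end with 'pr'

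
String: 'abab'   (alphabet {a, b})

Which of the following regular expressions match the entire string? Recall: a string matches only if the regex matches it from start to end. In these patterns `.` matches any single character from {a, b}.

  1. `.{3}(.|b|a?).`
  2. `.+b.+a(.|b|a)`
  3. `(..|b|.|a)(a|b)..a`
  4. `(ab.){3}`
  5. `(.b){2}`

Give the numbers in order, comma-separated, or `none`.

1 → match
2 → no match
3 → no match — must end with 'a'
4 → no match
5 → match

1, 5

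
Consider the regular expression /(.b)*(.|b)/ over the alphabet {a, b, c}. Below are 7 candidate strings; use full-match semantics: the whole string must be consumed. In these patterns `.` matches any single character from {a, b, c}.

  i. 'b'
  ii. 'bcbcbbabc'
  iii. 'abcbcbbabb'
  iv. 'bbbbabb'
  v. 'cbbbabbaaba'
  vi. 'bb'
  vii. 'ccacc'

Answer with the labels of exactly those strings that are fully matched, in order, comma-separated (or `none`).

i, iv

i. 'b' → match
ii. 'bcbcbbabc' → no match
iii. 'abcbcbbabb' → no match
iv. 'bbbbabb' → match
v. 'cbbbabbaaba' → no match
vi. 'bb' → no match
vii. 'ccacc' → no match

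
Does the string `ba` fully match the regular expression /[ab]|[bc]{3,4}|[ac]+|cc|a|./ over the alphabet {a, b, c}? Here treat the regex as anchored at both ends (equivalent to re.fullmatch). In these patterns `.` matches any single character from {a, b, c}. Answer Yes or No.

No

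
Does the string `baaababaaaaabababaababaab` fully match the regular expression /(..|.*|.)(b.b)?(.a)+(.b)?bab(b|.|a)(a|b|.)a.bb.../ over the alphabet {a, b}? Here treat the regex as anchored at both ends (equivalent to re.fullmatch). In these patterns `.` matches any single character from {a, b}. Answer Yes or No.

No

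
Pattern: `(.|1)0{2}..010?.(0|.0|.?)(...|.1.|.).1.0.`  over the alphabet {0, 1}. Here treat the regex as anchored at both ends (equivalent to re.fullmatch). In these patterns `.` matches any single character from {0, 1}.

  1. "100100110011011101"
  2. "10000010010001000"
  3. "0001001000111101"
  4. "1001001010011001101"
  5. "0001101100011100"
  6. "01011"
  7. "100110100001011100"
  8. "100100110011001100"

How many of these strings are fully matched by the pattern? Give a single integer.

7

1 → match
2 → match
3 → match
4 → match
5 → match
6 → no match
7 → match
8 → match
Total matched: 7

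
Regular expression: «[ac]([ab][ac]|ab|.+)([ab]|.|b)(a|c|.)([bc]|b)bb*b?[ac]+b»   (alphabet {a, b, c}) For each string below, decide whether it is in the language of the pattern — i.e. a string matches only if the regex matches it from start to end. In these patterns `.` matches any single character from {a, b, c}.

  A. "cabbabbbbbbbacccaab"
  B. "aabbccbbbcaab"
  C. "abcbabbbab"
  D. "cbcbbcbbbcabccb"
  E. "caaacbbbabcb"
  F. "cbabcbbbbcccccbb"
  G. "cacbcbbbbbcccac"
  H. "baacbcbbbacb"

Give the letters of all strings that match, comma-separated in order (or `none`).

A, B, C

A → match
B → match
C → match
D → no match
E → no match
F → no match
G → no match — must end with "b"
H → no match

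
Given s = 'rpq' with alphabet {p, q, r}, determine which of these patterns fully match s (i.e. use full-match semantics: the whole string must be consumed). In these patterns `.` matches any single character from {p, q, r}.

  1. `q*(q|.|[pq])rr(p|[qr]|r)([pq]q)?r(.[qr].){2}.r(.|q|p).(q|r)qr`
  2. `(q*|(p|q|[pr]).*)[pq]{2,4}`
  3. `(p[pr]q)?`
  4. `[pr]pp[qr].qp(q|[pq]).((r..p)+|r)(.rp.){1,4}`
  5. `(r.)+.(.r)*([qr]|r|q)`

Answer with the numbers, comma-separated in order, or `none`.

2

1 → no match — must end with 'qr'
2 → match
3 → no match
4 → no match
5 → no match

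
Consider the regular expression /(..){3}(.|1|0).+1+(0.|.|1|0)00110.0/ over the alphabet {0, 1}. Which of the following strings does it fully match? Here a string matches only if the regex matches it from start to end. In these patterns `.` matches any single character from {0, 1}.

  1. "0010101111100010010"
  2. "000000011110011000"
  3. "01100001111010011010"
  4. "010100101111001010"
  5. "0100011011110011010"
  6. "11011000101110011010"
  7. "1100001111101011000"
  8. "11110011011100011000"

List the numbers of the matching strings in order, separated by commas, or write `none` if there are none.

2, 3, 5, 6, 8

1 → no match
2 → match
3 → match
4 → no match
5 → match
6 → match
7 → no match
8 → match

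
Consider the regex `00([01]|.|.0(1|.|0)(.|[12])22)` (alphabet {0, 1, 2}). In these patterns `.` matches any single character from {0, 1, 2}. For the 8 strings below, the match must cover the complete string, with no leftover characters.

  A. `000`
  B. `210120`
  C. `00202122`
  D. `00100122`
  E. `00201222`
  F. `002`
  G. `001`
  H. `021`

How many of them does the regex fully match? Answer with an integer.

6

A → match
B → no match — must start with `00`
C → match
D → match
E → match
F → match
G → match
H → no match — must start with `00`
Total matched: 6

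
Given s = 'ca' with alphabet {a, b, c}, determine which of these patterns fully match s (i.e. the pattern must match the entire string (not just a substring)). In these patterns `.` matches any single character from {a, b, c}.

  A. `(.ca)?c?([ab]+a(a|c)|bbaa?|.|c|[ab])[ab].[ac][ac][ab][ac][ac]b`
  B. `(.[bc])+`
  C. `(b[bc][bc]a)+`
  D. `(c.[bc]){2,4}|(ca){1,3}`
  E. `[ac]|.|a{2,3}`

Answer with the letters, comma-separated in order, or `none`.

A → no match — must end with 'b'
B → no match
C → no match — must start with 'b'
D → match
E → no match

D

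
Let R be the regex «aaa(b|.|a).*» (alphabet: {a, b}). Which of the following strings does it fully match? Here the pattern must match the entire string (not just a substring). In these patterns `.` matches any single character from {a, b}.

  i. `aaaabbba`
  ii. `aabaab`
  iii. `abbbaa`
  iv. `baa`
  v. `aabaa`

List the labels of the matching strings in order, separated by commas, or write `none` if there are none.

i

i → match
ii → no match — must start with `aaa`
iii → no match — must start with `aaa`
iv → no match — must start with `aaa`
v → no match — must start with `aaa`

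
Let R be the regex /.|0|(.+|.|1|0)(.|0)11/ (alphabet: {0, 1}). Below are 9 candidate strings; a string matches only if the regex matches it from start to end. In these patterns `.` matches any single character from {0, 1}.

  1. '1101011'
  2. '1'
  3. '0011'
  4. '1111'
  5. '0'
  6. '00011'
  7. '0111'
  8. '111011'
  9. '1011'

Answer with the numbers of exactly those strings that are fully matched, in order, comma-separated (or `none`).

1 → match
2 → match
3 → match
4 → match
5 → match
6 → match
7 → match
8 → match
9 → match

1, 2, 3, 4, 5, 6, 7, 8, 9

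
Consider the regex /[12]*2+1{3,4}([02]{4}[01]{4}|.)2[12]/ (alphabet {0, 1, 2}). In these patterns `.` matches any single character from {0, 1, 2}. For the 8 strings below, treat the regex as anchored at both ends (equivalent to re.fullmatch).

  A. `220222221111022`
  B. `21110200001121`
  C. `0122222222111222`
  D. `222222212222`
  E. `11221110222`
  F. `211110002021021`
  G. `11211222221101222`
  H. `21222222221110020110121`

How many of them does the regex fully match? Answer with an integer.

A → no match
B → match
C → no match
D → no match
E → no match
F → no match
G → no match
H → match
Total matched: 2

2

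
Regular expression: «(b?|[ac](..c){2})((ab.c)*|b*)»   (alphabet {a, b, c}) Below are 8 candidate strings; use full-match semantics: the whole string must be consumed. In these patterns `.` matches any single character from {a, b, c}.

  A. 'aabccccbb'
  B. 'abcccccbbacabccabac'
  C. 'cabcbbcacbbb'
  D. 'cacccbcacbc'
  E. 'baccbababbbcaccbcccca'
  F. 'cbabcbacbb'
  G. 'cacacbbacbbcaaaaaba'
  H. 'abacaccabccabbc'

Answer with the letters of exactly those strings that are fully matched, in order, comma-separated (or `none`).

A → match
B → no match
C → no match
D → no match
E → no match
F → no match
G → no match
H → match

A, H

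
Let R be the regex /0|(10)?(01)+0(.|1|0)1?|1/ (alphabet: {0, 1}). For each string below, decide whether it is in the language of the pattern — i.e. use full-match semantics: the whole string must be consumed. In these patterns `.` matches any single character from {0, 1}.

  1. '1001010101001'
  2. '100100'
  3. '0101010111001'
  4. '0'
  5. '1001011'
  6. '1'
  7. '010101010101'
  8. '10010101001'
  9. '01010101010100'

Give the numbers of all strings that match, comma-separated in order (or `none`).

1 → match
2 → match
3 → no match
4 → match
5 → match
6 → match
7 → match
8 → match
9 → match

1, 2, 4, 5, 6, 7, 8, 9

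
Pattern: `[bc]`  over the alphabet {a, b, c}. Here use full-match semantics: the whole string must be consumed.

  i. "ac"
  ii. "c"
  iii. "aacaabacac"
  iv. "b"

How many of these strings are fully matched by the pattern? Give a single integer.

i → no match
ii → match
iii → no match
iv → match
Total matched: 2

2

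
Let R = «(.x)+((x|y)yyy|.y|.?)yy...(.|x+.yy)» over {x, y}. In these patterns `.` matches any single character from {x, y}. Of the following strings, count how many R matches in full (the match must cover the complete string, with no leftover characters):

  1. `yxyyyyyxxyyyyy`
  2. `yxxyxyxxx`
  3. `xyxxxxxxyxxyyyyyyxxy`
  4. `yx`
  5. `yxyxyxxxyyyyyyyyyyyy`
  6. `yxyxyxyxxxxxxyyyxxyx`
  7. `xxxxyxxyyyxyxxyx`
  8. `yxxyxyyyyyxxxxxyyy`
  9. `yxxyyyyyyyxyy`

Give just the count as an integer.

1 → no match
2. `yxxyxyxxx` → no match
3 → no match
4. `yx` → no match
5 → no match
6 → match
7 → no match
8 → no match
9 → no match
Total matched: 1

1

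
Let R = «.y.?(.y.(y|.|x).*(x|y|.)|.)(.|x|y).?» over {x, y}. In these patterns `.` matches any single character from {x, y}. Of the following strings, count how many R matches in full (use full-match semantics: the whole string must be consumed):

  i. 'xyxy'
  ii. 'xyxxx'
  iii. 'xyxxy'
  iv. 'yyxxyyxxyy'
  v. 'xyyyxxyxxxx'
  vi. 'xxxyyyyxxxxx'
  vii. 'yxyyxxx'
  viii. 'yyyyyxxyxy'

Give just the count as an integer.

i → match
ii → match
iii → match
iv → match
v → match
vi → no match
vii → no match
viii → match
Total matched: 6

6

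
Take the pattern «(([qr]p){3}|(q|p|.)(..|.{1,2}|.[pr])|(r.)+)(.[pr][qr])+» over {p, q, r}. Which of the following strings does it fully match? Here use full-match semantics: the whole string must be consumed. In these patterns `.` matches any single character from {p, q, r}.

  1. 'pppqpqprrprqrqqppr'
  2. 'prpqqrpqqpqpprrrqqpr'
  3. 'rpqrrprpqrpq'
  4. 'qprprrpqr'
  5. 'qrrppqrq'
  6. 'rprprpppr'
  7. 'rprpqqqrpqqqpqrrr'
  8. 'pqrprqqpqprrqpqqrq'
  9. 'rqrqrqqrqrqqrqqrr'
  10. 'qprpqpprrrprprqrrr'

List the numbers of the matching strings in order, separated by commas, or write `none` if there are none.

1 → no match
2 → no match
3. 'rpqrrprpqrpq' → no match
4. 'qprprrpqr' → no match
5. 'qrrppqrq' → no match
6. 'rprprpppr' → match
7 → no match
8 → match
9 → no match
10 → match

6, 8, 10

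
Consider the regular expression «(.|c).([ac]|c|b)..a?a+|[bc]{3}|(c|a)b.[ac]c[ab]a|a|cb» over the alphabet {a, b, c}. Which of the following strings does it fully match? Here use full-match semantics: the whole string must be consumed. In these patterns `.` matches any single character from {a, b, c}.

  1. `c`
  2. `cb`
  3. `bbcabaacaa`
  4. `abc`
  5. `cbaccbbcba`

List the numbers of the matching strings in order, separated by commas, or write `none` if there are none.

1 → no match
2 → match
3 → no match
4 → no match
5 → no match

2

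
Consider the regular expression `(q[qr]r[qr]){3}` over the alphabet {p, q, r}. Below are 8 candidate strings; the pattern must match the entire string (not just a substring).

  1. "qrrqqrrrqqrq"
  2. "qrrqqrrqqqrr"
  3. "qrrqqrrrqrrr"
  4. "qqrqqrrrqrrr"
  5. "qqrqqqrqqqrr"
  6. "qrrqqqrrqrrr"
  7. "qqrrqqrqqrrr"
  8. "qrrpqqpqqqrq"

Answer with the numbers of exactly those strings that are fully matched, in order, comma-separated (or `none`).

1 → match
2 → match
3 → match
4 → match
5 → match
6 → match
7 → match
8 → no match

1, 2, 3, 4, 5, 6, 7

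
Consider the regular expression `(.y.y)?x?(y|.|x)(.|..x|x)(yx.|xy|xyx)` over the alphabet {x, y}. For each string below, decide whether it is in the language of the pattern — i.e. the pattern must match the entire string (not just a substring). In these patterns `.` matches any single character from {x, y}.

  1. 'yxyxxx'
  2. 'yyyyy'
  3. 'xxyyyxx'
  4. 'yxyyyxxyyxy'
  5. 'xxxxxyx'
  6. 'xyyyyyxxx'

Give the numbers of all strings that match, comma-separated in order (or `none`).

5

1 → no match
2 → no match
3 → no match
4 → no match
5 → match
6 → no match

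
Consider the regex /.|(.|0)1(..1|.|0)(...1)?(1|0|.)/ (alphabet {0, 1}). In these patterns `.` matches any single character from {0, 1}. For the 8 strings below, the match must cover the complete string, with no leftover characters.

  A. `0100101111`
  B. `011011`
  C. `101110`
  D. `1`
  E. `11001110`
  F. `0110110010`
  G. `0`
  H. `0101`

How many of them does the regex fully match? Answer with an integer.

A → match
B → match
C → no match
D → match
E → match
F → match
G → match
H → match
Total matched: 7

7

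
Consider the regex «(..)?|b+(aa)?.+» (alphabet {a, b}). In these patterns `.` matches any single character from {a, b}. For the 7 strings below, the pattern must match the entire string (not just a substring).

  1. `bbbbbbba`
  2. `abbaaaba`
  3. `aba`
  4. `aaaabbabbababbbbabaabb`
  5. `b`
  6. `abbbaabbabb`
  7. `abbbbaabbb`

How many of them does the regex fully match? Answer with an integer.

1

1 → match
2 → no match
3 → no match
4 → no match
5 → no match
6 → no match
7 → no match
Total matched: 1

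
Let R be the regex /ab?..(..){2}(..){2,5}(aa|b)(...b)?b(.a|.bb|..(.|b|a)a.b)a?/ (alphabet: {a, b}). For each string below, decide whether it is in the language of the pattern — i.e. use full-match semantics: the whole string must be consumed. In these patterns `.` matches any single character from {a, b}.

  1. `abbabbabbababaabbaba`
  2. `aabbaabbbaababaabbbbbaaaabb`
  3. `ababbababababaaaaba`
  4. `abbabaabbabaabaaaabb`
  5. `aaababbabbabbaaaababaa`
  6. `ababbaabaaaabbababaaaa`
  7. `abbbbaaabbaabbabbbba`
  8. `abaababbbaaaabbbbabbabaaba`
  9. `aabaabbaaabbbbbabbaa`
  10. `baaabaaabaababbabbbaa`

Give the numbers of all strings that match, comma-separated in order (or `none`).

1 → no match
2 → no match
3 → no match
4 → match
5 → no match
6 → no match
7 → match
8 → no match
9 → no match
10 → no match — must start with `a`

4, 7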